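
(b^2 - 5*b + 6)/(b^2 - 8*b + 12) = (b - 3)/(b - 6)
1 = 1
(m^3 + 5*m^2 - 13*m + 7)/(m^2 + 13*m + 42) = (m^2 - 2*m + 1)/(m + 6)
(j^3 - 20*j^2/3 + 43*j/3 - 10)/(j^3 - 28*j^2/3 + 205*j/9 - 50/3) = 3*(j^2 - 5*j + 6)/(3*j^2 - 23*j + 30)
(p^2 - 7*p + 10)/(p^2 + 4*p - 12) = (p - 5)/(p + 6)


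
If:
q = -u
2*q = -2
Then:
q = -1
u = 1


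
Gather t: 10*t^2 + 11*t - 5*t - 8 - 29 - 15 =10*t^2 + 6*t - 52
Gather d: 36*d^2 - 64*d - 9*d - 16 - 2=36*d^2 - 73*d - 18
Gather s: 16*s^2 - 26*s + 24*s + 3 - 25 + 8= 16*s^2 - 2*s - 14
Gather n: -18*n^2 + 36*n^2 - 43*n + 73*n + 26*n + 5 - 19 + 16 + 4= 18*n^2 + 56*n + 6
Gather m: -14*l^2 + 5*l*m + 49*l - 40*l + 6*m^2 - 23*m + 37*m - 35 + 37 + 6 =-14*l^2 + 9*l + 6*m^2 + m*(5*l + 14) + 8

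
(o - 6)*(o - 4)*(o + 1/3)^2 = o^4 - 28*o^3/3 + 157*o^2/9 + 134*o/9 + 8/3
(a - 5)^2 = a^2 - 10*a + 25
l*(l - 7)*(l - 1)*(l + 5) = l^4 - 3*l^3 - 33*l^2 + 35*l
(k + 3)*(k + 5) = k^2 + 8*k + 15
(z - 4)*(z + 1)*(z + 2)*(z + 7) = z^4 + 6*z^3 - 17*z^2 - 78*z - 56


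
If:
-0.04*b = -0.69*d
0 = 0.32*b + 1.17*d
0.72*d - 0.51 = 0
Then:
No Solution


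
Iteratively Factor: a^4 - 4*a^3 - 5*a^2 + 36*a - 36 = (a - 2)*(a^3 - 2*a^2 - 9*a + 18) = (a - 2)^2*(a^2 - 9) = (a - 2)^2*(a + 3)*(a - 3)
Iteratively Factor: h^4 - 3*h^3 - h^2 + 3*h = (h - 3)*(h^3 - h) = (h - 3)*(h + 1)*(h^2 - h) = h*(h - 3)*(h + 1)*(h - 1)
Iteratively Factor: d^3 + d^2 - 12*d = (d)*(d^2 + d - 12) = d*(d - 3)*(d + 4)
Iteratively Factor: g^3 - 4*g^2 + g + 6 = (g - 3)*(g^2 - g - 2) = (g - 3)*(g + 1)*(g - 2)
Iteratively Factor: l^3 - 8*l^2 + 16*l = (l - 4)*(l^2 - 4*l) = l*(l - 4)*(l - 4)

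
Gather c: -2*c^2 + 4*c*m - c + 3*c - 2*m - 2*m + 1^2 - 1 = -2*c^2 + c*(4*m + 2) - 4*m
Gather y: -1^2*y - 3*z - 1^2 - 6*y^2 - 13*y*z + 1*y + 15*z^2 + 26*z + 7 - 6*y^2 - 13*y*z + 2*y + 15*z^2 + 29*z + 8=-12*y^2 + y*(2 - 26*z) + 30*z^2 + 52*z + 14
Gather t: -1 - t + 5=4 - t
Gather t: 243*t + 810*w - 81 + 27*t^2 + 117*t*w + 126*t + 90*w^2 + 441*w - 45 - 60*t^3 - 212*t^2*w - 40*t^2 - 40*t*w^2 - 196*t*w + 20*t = -60*t^3 + t^2*(-212*w - 13) + t*(-40*w^2 - 79*w + 389) + 90*w^2 + 1251*w - 126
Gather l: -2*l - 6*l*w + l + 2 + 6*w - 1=l*(-6*w - 1) + 6*w + 1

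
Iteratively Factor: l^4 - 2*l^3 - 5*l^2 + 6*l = (l)*(l^3 - 2*l^2 - 5*l + 6) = l*(l - 1)*(l^2 - l - 6) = l*(l - 1)*(l + 2)*(l - 3)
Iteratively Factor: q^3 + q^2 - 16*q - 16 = (q + 1)*(q^2 - 16) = (q - 4)*(q + 1)*(q + 4)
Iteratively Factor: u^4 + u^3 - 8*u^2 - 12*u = (u + 2)*(u^3 - u^2 - 6*u) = u*(u + 2)*(u^2 - u - 6) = u*(u + 2)^2*(u - 3)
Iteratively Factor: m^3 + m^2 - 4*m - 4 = (m + 1)*(m^2 - 4) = (m + 1)*(m + 2)*(m - 2)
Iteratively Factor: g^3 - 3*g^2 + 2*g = (g - 2)*(g^2 - g) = (g - 2)*(g - 1)*(g)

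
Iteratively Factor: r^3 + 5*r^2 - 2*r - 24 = (r + 4)*(r^2 + r - 6) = (r + 3)*(r + 4)*(r - 2)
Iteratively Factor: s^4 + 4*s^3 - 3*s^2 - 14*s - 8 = (s + 1)*(s^3 + 3*s^2 - 6*s - 8) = (s + 1)*(s + 4)*(s^2 - s - 2) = (s - 2)*(s + 1)*(s + 4)*(s + 1)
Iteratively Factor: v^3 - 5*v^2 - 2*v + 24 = (v + 2)*(v^2 - 7*v + 12) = (v - 4)*(v + 2)*(v - 3)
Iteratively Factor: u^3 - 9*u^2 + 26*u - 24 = (u - 2)*(u^2 - 7*u + 12) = (u - 3)*(u - 2)*(u - 4)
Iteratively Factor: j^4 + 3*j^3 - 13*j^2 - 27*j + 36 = (j + 4)*(j^3 - j^2 - 9*j + 9) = (j + 3)*(j + 4)*(j^2 - 4*j + 3) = (j - 1)*(j + 3)*(j + 4)*(j - 3)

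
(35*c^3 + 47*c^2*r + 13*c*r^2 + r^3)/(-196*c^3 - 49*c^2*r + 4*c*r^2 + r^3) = (5*c^2 + 6*c*r + r^2)/(-28*c^2 - 3*c*r + r^2)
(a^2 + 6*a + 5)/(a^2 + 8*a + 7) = (a + 5)/(a + 7)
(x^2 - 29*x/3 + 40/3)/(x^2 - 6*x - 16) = (x - 5/3)/(x + 2)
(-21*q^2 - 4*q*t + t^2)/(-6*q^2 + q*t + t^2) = (7*q - t)/(2*q - t)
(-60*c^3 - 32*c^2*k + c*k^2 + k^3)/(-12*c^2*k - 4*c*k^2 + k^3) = (5*c + k)/k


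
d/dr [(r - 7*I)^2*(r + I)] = (r - 7*I)*(3*r - 5*I)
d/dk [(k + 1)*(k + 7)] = 2*k + 8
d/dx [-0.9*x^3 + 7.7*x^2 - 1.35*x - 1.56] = -2.7*x^2 + 15.4*x - 1.35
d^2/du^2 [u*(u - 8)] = 2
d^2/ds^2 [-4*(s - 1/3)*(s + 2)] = -8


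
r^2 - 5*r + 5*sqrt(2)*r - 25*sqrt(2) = (r - 5)*(r + 5*sqrt(2))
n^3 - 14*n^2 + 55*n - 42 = (n - 7)*(n - 6)*(n - 1)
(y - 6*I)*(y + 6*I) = y^2 + 36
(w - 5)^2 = w^2 - 10*w + 25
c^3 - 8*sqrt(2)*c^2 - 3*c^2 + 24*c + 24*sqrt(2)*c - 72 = (c - 3)*(c - 6*sqrt(2))*(c - 2*sqrt(2))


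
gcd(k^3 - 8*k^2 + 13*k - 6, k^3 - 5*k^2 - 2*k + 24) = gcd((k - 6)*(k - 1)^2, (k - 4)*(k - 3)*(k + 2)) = 1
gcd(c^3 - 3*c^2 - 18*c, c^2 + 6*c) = c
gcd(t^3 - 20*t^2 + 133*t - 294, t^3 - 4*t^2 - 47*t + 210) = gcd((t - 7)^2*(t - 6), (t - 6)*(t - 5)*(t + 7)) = t - 6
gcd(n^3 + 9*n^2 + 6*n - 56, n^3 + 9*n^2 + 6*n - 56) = n^3 + 9*n^2 + 6*n - 56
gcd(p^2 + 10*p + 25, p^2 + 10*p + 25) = p^2 + 10*p + 25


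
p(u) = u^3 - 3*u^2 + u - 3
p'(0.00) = 1.00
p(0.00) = -3.00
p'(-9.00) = 298.00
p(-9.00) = -984.00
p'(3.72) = 20.20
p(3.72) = 10.68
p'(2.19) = 2.25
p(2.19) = -4.69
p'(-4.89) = 102.08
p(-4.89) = -196.56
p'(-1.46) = 16.15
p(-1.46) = -13.97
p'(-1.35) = 14.57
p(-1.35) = -12.28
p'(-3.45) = 57.41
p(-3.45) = -83.22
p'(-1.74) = 20.52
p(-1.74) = -19.09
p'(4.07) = 26.27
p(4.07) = 18.79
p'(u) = 3*u^2 - 6*u + 1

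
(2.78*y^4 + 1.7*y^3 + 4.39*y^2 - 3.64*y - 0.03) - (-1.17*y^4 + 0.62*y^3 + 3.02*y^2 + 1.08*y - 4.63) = 3.95*y^4 + 1.08*y^3 + 1.37*y^2 - 4.72*y + 4.6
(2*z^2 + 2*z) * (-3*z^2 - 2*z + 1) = -6*z^4 - 10*z^3 - 2*z^2 + 2*z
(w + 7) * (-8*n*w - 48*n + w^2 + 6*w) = -8*n*w^2 - 104*n*w - 336*n + w^3 + 13*w^2 + 42*w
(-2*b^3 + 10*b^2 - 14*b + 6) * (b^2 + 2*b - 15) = -2*b^5 + 6*b^4 + 36*b^3 - 172*b^2 + 222*b - 90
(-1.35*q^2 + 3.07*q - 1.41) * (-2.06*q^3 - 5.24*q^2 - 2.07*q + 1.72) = 2.781*q^5 + 0.7498*q^4 - 10.3877*q^3 - 1.2885*q^2 + 8.1991*q - 2.4252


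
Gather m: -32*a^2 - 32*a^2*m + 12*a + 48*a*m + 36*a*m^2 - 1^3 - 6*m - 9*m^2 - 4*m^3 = -32*a^2 + 12*a - 4*m^3 + m^2*(36*a - 9) + m*(-32*a^2 + 48*a - 6) - 1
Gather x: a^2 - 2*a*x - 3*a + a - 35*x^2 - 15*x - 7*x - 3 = a^2 - 2*a - 35*x^2 + x*(-2*a - 22) - 3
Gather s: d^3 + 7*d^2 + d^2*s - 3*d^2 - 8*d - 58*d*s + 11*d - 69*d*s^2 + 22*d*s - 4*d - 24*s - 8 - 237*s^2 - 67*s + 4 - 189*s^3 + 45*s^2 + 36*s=d^3 + 4*d^2 - d - 189*s^3 + s^2*(-69*d - 192) + s*(d^2 - 36*d - 55) - 4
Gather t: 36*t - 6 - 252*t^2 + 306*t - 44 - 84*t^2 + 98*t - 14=-336*t^2 + 440*t - 64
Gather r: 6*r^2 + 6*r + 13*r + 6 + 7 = 6*r^2 + 19*r + 13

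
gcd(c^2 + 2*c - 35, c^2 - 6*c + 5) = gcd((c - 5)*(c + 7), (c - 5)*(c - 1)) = c - 5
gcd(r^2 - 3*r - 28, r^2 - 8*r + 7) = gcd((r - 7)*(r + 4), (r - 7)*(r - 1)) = r - 7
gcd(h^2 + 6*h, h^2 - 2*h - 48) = h + 6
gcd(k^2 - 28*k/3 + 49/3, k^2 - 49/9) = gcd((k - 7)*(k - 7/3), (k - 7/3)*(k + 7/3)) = k - 7/3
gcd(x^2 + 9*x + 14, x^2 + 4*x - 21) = x + 7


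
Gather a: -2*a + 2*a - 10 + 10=0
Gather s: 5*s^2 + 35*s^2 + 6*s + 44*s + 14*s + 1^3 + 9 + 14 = 40*s^2 + 64*s + 24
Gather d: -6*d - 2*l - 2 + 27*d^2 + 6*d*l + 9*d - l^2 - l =27*d^2 + d*(6*l + 3) - l^2 - 3*l - 2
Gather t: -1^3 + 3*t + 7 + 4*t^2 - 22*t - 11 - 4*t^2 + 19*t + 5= 0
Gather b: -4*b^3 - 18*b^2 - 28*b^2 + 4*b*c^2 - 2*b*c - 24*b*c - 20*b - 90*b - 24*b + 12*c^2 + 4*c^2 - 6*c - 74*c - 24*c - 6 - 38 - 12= -4*b^3 - 46*b^2 + b*(4*c^2 - 26*c - 134) + 16*c^2 - 104*c - 56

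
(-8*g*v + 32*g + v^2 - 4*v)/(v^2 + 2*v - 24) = (-8*g + v)/(v + 6)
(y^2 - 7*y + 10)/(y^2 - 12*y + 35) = (y - 2)/(y - 7)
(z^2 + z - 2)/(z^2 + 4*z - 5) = (z + 2)/(z + 5)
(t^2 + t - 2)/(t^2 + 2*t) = (t - 1)/t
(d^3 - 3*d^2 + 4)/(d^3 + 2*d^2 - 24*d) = (d^3 - 3*d^2 + 4)/(d*(d^2 + 2*d - 24))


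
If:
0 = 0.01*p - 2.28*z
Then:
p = 228.0*z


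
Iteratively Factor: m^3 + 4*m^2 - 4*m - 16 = (m - 2)*(m^2 + 6*m + 8) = (m - 2)*(m + 4)*(m + 2)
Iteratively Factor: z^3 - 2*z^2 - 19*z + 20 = (z - 1)*(z^2 - z - 20) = (z - 5)*(z - 1)*(z + 4)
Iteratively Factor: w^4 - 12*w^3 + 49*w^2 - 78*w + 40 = (w - 4)*(w^3 - 8*w^2 + 17*w - 10) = (w - 4)*(w - 1)*(w^2 - 7*w + 10) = (w - 5)*(w - 4)*(w - 1)*(w - 2)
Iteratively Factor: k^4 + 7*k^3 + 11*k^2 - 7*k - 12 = (k + 1)*(k^3 + 6*k^2 + 5*k - 12) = (k + 1)*(k + 4)*(k^2 + 2*k - 3) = (k + 1)*(k + 3)*(k + 4)*(k - 1)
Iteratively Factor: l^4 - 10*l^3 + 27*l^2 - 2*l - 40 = (l - 2)*(l^3 - 8*l^2 + 11*l + 20) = (l - 4)*(l - 2)*(l^2 - 4*l - 5) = (l - 4)*(l - 2)*(l + 1)*(l - 5)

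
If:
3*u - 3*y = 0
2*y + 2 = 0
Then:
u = -1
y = -1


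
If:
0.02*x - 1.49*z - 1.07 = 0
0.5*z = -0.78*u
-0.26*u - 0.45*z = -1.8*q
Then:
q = 0.157407407407407*z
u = -0.641025641025641*z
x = 74.5*z + 53.5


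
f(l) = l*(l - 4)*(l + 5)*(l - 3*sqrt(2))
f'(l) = l*(l - 4)*(l + 5) + l*(l - 4)*(l - 3*sqrt(2)) + l*(l + 5)*(l - 3*sqrt(2)) + (l - 4)*(l + 5)*(l - 3*sqrt(2))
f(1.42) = 66.39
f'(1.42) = 7.84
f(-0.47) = -44.85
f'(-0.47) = 105.08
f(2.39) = 52.68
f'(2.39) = -31.99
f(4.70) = 14.60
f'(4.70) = 57.37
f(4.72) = 15.77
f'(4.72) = 59.90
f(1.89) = 64.64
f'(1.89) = -14.53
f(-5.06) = 25.59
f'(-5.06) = -437.10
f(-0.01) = -0.85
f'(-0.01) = 85.34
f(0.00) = 0.00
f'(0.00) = 84.85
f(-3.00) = -304.19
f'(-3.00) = 34.76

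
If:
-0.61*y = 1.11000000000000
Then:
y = -1.82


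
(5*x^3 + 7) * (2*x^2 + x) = 10*x^5 + 5*x^4 + 14*x^2 + 7*x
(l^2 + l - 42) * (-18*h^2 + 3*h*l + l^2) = -18*h^2*l^2 - 18*h^2*l + 756*h^2 + 3*h*l^3 + 3*h*l^2 - 126*h*l + l^4 + l^3 - 42*l^2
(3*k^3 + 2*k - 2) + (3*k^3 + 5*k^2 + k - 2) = 6*k^3 + 5*k^2 + 3*k - 4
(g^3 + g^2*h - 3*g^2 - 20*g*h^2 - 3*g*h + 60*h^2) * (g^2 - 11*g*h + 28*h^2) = g^5 - 10*g^4*h - 3*g^4 - 3*g^3*h^2 + 30*g^3*h + 248*g^2*h^3 + 9*g^2*h^2 - 560*g*h^4 - 744*g*h^3 + 1680*h^4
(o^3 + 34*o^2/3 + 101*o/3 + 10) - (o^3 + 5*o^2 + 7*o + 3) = 19*o^2/3 + 80*o/3 + 7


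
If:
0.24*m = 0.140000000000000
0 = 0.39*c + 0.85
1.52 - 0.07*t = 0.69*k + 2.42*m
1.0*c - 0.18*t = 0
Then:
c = -2.18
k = 1.39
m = 0.58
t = -12.11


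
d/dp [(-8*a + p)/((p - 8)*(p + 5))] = (16*a*p - 24*a - p^2 - 40)/(p^4 - 6*p^3 - 71*p^2 + 240*p + 1600)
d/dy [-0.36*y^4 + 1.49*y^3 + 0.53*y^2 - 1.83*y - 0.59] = -1.44*y^3 + 4.47*y^2 + 1.06*y - 1.83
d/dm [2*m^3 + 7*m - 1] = 6*m^2 + 7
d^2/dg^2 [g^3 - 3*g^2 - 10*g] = 6*g - 6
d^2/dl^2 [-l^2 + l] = -2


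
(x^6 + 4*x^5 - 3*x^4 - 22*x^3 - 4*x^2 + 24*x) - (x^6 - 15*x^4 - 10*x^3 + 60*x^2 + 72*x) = 4*x^5 + 12*x^4 - 12*x^3 - 64*x^2 - 48*x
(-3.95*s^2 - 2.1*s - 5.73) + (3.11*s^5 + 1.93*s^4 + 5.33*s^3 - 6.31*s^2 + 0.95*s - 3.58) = 3.11*s^5 + 1.93*s^4 + 5.33*s^3 - 10.26*s^2 - 1.15*s - 9.31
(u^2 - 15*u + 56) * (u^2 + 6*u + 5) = u^4 - 9*u^3 - 29*u^2 + 261*u + 280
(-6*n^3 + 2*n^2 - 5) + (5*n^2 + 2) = -6*n^3 + 7*n^2 - 3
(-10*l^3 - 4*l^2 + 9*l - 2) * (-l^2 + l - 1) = 10*l^5 - 6*l^4 - 3*l^3 + 15*l^2 - 11*l + 2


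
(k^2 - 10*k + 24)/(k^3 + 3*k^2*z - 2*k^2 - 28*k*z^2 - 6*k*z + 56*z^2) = (k^2 - 10*k + 24)/(k^3 + 3*k^2*z - 2*k^2 - 28*k*z^2 - 6*k*z + 56*z^2)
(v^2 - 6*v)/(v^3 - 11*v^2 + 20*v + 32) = v*(v - 6)/(v^3 - 11*v^2 + 20*v + 32)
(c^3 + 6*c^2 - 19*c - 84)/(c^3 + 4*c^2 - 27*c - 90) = (c^2 + 3*c - 28)/(c^2 + c - 30)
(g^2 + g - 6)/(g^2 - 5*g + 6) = (g + 3)/(g - 3)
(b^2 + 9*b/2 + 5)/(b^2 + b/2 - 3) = (2*b + 5)/(2*b - 3)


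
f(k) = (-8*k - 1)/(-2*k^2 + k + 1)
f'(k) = (-8*k - 1)*(4*k - 1)/(-2*k^2 + k + 1)^2 - 8/(-2*k^2 + k + 1) = (16*k^2 - 8*k - (4*k - 1)*(8*k + 1) - 8)/(-2*k^2 + k + 1)^2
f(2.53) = 2.29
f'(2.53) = -1.39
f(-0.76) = -5.55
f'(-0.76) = -15.76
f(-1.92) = -1.73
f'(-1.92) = -0.85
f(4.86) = 0.96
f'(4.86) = -0.24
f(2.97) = 1.81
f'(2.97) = -0.86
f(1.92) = 3.67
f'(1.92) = -3.72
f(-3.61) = -0.97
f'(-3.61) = -0.24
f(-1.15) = -2.93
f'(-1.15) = -3.02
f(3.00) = 1.79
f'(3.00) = -0.83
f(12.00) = 0.35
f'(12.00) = -0.03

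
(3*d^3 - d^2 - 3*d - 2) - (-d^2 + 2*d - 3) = 3*d^3 - 5*d + 1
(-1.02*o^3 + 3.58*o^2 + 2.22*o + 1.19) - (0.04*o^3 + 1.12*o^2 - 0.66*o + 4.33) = -1.06*o^3 + 2.46*o^2 + 2.88*o - 3.14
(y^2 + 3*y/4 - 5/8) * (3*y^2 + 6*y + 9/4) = 3*y^4 + 33*y^3/4 + 39*y^2/8 - 33*y/16 - 45/32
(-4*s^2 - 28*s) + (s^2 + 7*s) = -3*s^2 - 21*s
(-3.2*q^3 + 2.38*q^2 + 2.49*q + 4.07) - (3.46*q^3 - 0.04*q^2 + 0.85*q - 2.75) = -6.66*q^3 + 2.42*q^2 + 1.64*q + 6.82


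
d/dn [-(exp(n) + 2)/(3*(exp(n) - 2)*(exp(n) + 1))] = (exp(n) + 4)*exp(2*n)/(3*(exp(4*n) - 2*exp(3*n) - 3*exp(2*n) + 4*exp(n) + 4))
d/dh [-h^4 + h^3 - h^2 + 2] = h*(-4*h^2 + 3*h - 2)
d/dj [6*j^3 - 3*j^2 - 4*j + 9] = 18*j^2 - 6*j - 4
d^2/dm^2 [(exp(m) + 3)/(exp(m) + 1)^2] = (-5*(exp(m) + 1)^2 + 6*(exp(m) + 3)*exp(m))*exp(m)/(exp(m) + 1)^4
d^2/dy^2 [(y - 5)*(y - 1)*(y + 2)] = 6*y - 8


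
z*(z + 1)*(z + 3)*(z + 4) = z^4 + 8*z^3 + 19*z^2 + 12*z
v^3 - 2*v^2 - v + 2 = (v - 2)*(v - 1)*(v + 1)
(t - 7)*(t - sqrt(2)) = t^2 - 7*t - sqrt(2)*t + 7*sqrt(2)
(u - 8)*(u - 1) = u^2 - 9*u + 8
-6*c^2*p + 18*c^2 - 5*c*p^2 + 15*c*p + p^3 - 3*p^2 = (-6*c + p)*(c + p)*(p - 3)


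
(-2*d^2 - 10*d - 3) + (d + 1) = -2*d^2 - 9*d - 2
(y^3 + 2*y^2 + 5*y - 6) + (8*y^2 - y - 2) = y^3 + 10*y^2 + 4*y - 8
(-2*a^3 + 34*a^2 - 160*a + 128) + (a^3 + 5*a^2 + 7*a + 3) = -a^3 + 39*a^2 - 153*a + 131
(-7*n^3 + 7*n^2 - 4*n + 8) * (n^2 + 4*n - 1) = -7*n^5 - 21*n^4 + 31*n^3 - 15*n^2 + 36*n - 8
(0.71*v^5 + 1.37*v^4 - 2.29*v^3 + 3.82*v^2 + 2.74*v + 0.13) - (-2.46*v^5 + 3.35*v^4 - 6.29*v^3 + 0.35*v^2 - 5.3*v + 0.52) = 3.17*v^5 - 1.98*v^4 + 4.0*v^3 + 3.47*v^2 + 8.04*v - 0.39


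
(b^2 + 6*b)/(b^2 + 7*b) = (b + 6)/(b + 7)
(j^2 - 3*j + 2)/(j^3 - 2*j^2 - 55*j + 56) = (j - 2)/(j^2 - j - 56)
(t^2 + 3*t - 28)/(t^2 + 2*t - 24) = (t + 7)/(t + 6)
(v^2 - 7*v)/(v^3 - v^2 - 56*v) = (7 - v)/(-v^2 + v + 56)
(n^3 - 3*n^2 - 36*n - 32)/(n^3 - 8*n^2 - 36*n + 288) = (n^2 + 5*n + 4)/(n^2 - 36)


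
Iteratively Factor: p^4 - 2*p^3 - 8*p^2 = (p)*(p^3 - 2*p^2 - 8*p) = p^2*(p^2 - 2*p - 8) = p^2*(p + 2)*(p - 4)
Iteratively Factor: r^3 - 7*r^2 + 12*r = (r)*(r^2 - 7*r + 12) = r*(r - 4)*(r - 3)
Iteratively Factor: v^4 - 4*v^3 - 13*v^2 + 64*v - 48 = (v - 3)*(v^3 - v^2 - 16*v + 16) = (v - 3)*(v + 4)*(v^2 - 5*v + 4) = (v - 3)*(v - 1)*(v + 4)*(v - 4)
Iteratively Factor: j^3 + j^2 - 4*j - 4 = (j + 1)*(j^2 - 4) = (j + 1)*(j + 2)*(j - 2)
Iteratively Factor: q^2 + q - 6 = (q + 3)*(q - 2)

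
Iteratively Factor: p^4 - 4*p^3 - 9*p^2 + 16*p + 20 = (p + 1)*(p^3 - 5*p^2 - 4*p + 20) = (p - 5)*(p + 1)*(p^2 - 4) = (p - 5)*(p + 1)*(p + 2)*(p - 2)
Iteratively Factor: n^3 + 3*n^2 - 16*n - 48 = (n - 4)*(n^2 + 7*n + 12) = (n - 4)*(n + 4)*(n + 3)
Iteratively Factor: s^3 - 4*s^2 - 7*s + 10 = (s - 1)*(s^2 - 3*s - 10) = (s - 5)*(s - 1)*(s + 2)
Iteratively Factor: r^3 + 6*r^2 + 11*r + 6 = (r + 1)*(r^2 + 5*r + 6) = (r + 1)*(r + 3)*(r + 2)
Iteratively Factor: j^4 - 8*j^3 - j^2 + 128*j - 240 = (j - 4)*(j^3 - 4*j^2 - 17*j + 60) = (j - 5)*(j - 4)*(j^2 + j - 12) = (j - 5)*(j - 4)*(j + 4)*(j - 3)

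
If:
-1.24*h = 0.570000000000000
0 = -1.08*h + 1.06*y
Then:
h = -0.46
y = -0.47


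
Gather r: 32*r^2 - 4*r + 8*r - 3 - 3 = 32*r^2 + 4*r - 6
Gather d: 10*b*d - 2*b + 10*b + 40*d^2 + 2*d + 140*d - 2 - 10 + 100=8*b + 40*d^2 + d*(10*b + 142) + 88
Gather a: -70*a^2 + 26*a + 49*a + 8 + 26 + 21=-70*a^2 + 75*a + 55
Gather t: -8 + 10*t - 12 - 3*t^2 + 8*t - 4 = -3*t^2 + 18*t - 24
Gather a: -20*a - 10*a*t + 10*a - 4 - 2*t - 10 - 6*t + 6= a*(-10*t - 10) - 8*t - 8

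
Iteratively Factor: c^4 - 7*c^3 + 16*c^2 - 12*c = (c - 2)*(c^3 - 5*c^2 + 6*c) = (c - 3)*(c - 2)*(c^2 - 2*c) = (c - 3)*(c - 2)^2*(c)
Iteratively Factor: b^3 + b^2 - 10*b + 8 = (b - 1)*(b^2 + 2*b - 8) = (b - 1)*(b + 4)*(b - 2)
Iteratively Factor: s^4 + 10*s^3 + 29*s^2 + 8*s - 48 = (s + 3)*(s^3 + 7*s^2 + 8*s - 16) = (s + 3)*(s + 4)*(s^2 + 3*s - 4) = (s + 3)*(s + 4)^2*(s - 1)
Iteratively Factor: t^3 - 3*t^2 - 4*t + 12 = (t + 2)*(t^2 - 5*t + 6) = (t - 3)*(t + 2)*(t - 2)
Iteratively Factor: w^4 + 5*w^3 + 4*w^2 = (w + 4)*(w^3 + w^2) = w*(w + 4)*(w^2 + w) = w*(w + 1)*(w + 4)*(w)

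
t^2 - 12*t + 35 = (t - 7)*(t - 5)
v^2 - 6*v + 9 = (v - 3)^2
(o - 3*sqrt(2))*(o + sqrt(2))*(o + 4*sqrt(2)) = o^3 + 2*sqrt(2)*o^2 - 22*o - 24*sqrt(2)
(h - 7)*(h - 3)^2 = h^3 - 13*h^2 + 51*h - 63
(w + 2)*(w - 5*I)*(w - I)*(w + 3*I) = w^4 + 2*w^3 - 3*I*w^3 + 13*w^2 - 6*I*w^2 + 26*w - 15*I*w - 30*I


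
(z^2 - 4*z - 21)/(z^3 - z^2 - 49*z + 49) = (z + 3)/(z^2 + 6*z - 7)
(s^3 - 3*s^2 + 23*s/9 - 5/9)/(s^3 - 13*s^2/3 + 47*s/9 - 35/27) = 3*(s - 1)/(3*s - 7)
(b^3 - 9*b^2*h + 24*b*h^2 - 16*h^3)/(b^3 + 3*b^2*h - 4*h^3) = (b^2 - 8*b*h + 16*h^2)/(b^2 + 4*b*h + 4*h^2)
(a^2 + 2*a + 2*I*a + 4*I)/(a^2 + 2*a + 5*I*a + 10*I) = (a + 2*I)/(a + 5*I)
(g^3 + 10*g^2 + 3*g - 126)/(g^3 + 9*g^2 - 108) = (g + 7)/(g + 6)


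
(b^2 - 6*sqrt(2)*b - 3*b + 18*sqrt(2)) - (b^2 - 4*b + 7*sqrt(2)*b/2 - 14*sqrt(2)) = -19*sqrt(2)*b/2 + b + 32*sqrt(2)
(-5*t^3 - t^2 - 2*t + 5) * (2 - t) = 5*t^4 - 9*t^3 - 9*t + 10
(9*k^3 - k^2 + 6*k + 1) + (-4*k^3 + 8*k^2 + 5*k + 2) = 5*k^3 + 7*k^2 + 11*k + 3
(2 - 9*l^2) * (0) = 0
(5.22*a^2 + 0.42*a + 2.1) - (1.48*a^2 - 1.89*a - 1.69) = 3.74*a^2 + 2.31*a + 3.79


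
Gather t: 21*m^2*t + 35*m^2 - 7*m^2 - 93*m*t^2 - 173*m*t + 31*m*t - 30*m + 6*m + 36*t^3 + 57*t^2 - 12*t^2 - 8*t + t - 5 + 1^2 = 28*m^2 - 24*m + 36*t^3 + t^2*(45 - 93*m) + t*(21*m^2 - 142*m - 7) - 4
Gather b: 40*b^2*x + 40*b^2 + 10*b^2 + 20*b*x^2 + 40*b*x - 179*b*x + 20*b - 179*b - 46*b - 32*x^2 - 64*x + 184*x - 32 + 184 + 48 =b^2*(40*x + 50) + b*(20*x^2 - 139*x - 205) - 32*x^2 + 120*x + 200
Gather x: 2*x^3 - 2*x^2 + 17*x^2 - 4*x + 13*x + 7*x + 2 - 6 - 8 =2*x^3 + 15*x^2 + 16*x - 12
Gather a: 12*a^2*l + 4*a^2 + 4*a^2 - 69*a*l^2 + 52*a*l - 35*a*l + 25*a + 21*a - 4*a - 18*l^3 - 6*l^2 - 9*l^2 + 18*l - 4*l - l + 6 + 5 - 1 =a^2*(12*l + 8) + a*(-69*l^2 + 17*l + 42) - 18*l^3 - 15*l^2 + 13*l + 10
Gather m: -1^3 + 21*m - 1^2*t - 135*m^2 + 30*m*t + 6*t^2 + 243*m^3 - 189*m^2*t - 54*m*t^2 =243*m^3 + m^2*(-189*t - 135) + m*(-54*t^2 + 30*t + 21) + 6*t^2 - t - 1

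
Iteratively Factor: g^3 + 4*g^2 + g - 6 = (g - 1)*(g^2 + 5*g + 6) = (g - 1)*(g + 2)*(g + 3)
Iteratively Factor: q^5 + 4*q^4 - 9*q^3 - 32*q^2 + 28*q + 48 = (q - 2)*(q^4 + 6*q^3 + 3*q^2 - 26*q - 24) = (q - 2)^2*(q^3 + 8*q^2 + 19*q + 12) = (q - 2)^2*(q + 4)*(q^2 + 4*q + 3) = (q - 2)^2*(q + 1)*(q + 4)*(q + 3)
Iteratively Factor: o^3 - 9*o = (o + 3)*(o^2 - 3*o) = o*(o + 3)*(o - 3)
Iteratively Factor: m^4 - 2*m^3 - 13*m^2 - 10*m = (m + 2)*(m^3 - 4*m^2 - 5*m) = (m + 1)*(m + 2)*(m^2 - 5*m) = (m - 5)*(m + 1)*(m + 2)*(m)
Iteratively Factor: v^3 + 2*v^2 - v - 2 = (v + 2)*(v^2 - 1) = (v + 1)*(v + 2)*(v - 1)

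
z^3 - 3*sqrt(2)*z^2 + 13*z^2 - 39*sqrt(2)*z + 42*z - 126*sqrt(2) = (z + 6)*(z + 7)*(z - 3*sqrt(2))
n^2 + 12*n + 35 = (n + 5)*(n + 7)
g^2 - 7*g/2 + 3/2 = (g - 3)*(g - 1/2)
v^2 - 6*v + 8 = (v - 4)*(v - 2)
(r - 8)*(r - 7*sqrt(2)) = r^2 - 7*sqrt(2)*r - 8*r + 56*sqrt(2)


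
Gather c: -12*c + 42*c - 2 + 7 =30*c + 5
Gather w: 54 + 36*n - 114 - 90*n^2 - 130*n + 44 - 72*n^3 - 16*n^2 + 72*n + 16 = -72*n^3 - 106*n^2 - 22*n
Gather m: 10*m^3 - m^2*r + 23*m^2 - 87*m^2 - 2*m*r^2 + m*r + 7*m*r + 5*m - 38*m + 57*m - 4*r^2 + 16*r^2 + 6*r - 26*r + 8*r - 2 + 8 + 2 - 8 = 10*m^3 + m^2*(-r - 64) + m*(-2*r^2 + 8*r + 24) + 12*r^2 - 12*r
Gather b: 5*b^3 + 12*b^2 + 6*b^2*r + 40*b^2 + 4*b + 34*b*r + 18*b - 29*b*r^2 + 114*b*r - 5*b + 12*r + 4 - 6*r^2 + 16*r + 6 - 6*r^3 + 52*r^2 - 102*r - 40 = 5*b^3 + b^2*(6*r + 52) + b*(-29*r^2 + 148*r + 17) - 6*r^3 + 46*r^2 - 74*r - 30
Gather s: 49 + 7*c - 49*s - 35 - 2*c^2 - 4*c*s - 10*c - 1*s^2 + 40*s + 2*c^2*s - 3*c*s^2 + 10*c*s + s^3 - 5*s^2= -2*c^2 - 3*c + s^3 + s^2*(-3*c - 6) + s*(2*c^2 + 6*c - 9) + 14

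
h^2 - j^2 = (h - j)*(h + j)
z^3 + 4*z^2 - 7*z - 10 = (z - 2)*(z + 1)*(z + 5)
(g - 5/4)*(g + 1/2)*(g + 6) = g^3 + 21*g^2/4 - 41*g/8 - 15/4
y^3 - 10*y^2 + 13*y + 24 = (y - 8)*(y - 3)*(y + 1)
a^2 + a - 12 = (a - 3)*(a + 4)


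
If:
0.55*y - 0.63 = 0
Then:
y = 1.15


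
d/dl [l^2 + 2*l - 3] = 2*l + 2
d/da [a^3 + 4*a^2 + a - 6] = 3*a^2 + 8*a + 1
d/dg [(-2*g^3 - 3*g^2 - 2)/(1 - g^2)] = 2*g*(g^3 - 3*g - 5)/(g^4 - 2*g^2 + 1)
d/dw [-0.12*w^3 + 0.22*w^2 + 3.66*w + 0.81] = -0.36*w^2 + 0.44*w + 3.66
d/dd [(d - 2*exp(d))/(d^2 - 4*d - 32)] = (-2*(d - 2)*(d - 2*exp(d)) + (2*exp(d) - 1)*(-d^2 + 4*d + 32))/(-d^2 + 4*d + 32)^2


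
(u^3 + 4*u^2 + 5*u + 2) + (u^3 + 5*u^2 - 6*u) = 2*u^3 + 9*u^2 - u + 2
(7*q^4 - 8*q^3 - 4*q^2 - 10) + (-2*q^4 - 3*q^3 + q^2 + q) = 5*q^4 - 11*q^3 - 3*q^2 + q - 10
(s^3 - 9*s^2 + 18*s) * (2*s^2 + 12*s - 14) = 2*s^5 - 6*s^4 - 86*s^3 + 342*s^2 - 252*s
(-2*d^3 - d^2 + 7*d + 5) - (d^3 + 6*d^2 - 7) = -3*d^3 - 7*d^2 + 7*d + 12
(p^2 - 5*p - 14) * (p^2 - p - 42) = p^4 - 6*p^3 - 51*p^2 + 224*p + 588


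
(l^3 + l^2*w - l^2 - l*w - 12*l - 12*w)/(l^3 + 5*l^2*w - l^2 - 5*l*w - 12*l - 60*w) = (l + w)/(l + 5*w)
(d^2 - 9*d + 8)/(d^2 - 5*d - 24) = (d - 1)/(d + 3)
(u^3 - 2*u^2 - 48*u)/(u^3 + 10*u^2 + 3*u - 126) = u*(u - 8)/(u^2 + 4*u - 21)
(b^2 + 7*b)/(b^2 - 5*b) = (b + 7)/(b - 5)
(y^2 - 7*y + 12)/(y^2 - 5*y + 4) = (y - 3)/(y - 1)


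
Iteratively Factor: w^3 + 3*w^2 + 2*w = (w + 1)*(w^2 + 2*w) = w*(w + 1)*(w + 2)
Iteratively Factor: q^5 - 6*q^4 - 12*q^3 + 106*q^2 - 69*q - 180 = (q + 4)*(q^4 - 10*q^3 + 28*q^2 - 6*q - 45) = (q + 1)*(q + 4)*(q^3 - 11*q^2 + 39*q - 45) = (q - 3)*(q + 1)*(q + 4)*(q^2 - 8*q + 15) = (q - 3)^2*(q + 1)*(q + 4)*(q - 5)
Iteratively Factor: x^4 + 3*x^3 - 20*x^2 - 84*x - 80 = (x + 2)*(x^3 + x^2 - 22*x - 40) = (x + 2)*(x + 4)*(x^2 - 3*x - 10) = (x + 2)^2*(x + 4)*(x - 5)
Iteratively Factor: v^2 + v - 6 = (v - 2)*(v + 3)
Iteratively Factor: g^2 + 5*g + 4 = (g + 4)*(g + 1)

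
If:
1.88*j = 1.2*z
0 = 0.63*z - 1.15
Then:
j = 1.17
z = 1.83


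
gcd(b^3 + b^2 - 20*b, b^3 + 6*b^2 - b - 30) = b + 5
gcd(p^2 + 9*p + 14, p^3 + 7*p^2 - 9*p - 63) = p + 7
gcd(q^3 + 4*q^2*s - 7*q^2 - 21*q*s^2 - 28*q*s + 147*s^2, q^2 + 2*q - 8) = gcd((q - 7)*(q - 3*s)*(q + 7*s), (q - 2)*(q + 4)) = 1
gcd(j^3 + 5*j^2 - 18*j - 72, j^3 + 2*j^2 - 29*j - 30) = j + 6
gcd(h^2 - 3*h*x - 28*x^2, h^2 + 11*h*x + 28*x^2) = h + 4*x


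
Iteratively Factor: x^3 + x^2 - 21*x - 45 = (x - 5)*(x^2 + 6*x + 9) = (x - 5)*(x + 3)*(x + 3)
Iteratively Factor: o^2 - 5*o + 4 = (o - 4)*(o - 1)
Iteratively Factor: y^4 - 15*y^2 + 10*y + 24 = (y + 1)*(y^3 - y^2 - 14*y + 24) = (y + 1)*(y + 4)*(y^2 - 5*y + 6) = (y - 2)*(y + 1)*(y + 4)*(y - 3)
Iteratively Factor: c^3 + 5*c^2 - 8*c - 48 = (c - 3)*(c^2 + 8*c + 16) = (c - 3)*(c + 4)*(c + 4)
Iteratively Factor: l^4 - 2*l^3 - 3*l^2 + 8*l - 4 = (l + 2)*(l^3 - 4*l^2 + 5*l - 2) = (l - 1)*(l + 2)*(l^2 - 3*l + 2) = (l - 2)*(l - 1)*(l + 2)*(l - 1)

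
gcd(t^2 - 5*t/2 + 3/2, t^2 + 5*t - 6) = t - 1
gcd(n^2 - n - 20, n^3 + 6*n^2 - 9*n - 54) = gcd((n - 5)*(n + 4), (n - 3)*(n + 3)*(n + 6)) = 1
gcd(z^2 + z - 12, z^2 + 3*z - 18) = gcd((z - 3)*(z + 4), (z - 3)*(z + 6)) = z - 3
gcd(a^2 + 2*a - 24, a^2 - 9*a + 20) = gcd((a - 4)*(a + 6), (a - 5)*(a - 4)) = a - 4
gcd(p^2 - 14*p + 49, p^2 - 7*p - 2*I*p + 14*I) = p - 7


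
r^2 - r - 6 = (r - 3)*(r + 2)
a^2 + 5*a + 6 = (a + 2)*(a + 3)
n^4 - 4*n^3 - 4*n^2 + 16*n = n*(n - 4)*(n - 2)*(n + 2)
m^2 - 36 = (m - 6)*(m + 6)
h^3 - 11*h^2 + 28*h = h*(h - 7)*(h - 4)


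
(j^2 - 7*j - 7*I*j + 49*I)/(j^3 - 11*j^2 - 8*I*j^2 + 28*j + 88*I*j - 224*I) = (j - 7*I)/(j^2 + j*(-4 - 8*I) + 32*I)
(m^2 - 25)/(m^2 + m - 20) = (m - 5)/(m - 4)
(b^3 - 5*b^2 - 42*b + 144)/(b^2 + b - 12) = (b^2 - 2*b - 48)/(b + 4)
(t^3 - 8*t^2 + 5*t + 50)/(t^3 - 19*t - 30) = (t - 5)/(t + 3)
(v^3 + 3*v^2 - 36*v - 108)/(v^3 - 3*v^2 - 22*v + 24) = (v^2 + 9*v + 18)/(v^2 + 3*v - 4)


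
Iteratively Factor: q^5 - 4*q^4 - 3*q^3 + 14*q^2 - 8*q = (q + 2)*(q^4 - 6*q^3 + 9*q^2 - 4*q) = q*(q + 2)*(q^3 - 6*q^2 + 9*q - 4) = q*(q - 1)*(q + 2)*(q^2 - 5*q + 4) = q*(q - 1)^2*(q + 2)*(q - 4)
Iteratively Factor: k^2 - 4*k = (k)*(k - 4)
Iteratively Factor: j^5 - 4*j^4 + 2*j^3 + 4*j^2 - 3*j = (j)*(j^4 - 4*j^3 + 2*j^2 + 4*j - 3) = j*(j - 3)*(j^3 - j^2 - j + 1) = j*(j - 3)*(j + 1)*(j^2 - 2*j + 1) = j*(j - 3)*(j - 1)*(j + 1)*(j - 1)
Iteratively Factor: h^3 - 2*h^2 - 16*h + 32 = (h + 4)*(h^2 - 6*h + 8) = (h - 2)*(h + 4)*(h - 4)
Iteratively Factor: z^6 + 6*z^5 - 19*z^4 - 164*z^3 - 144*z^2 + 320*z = (z + 4)*(z^5 + 2*z^4 - 27*z^3 - 56*z^2 + 80*z) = (z + 4)^2*(z^4 - 2*z^3 - 19*z^2 + 20*z) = (z - 5)*(z + 4)^2*(z^3 + 3*z^2 - 4*z) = (z - 5)*(z + 4)^3*(z^2 - z) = (z - 5)*(z - 1)*(z + 4)^3*(z)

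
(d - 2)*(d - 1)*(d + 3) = d^3 - 7*d + 6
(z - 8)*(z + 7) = z^2 - z - 56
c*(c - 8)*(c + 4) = c^3 - 4*c^2 - 32*c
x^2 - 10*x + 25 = (x - 5)^2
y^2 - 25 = (y - 5)*(y + 5)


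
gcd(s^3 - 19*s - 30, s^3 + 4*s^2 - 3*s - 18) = s + 3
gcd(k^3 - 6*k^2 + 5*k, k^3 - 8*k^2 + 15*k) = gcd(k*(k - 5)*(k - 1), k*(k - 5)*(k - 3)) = k^2 - 5*k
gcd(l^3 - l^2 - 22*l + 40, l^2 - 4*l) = l - 4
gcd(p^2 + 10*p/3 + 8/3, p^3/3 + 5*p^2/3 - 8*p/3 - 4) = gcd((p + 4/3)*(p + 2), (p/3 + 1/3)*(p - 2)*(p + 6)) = 1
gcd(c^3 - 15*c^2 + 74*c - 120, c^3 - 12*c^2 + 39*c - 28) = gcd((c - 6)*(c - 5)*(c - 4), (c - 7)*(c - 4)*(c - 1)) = c - 4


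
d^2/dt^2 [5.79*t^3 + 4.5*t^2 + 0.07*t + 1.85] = 34.74*t + 9.0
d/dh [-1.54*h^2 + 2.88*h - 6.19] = 2.88 - 3.08*h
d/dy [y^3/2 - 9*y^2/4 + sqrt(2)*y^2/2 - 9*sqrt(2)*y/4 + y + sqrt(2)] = 3*y^2/2 - 9*y/2 + sqrt(2)*y - 9*sqrt(2)/4 + 1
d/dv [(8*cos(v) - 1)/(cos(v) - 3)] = 23*sin(v)/(cos(v) - 3)^2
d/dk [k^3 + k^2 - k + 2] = 3*k^2 + 2*k - 1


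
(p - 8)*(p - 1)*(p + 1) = p^3 - 8*p^2 - p + 8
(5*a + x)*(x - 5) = 5*a*x - 25*a + x^2 - 5*x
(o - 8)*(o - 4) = o^2 - 12*o + 32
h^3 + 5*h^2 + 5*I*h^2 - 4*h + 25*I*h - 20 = (h + 5)*(h + I)*(h + 4*I)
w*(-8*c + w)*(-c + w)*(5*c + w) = 40*c^3*w - 37*c^2*w^2 - 4*c*w^3 + w^4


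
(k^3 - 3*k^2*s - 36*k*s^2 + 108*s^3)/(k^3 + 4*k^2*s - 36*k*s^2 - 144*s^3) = (k - 3*s)/(k + 4*s)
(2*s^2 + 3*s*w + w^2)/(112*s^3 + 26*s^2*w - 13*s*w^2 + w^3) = (s + w)/(56*s^2 - 15*s*w + w^2)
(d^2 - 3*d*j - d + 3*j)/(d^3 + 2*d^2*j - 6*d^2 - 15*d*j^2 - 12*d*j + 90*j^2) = (d - 1)/(d^2 + 5*d*j - 6*d - 30*j)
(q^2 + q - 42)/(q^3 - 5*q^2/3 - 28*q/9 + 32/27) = 27*(q^2 + q - 42)/(27*q^3 - 45*q^2 - 84*q + 32)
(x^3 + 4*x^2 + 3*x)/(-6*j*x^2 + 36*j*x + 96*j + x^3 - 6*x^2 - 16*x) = x*(x^2 + 4*x + 3)/(-6*j*x^2 + 36*j*x + 96*j + x^3 - 6*x^2 - 16*x)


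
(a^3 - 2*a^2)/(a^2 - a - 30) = a^2*(2 - a)/(-a^2 + a + 30)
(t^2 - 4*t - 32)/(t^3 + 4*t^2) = (t - 8)/t^2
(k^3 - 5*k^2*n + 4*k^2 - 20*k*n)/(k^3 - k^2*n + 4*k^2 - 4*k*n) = (k - 5*n)/(k - n)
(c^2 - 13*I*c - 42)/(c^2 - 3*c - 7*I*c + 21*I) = (c - 6*I)/(c - 3)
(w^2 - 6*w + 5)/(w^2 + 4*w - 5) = (w - 5)/(w + 5)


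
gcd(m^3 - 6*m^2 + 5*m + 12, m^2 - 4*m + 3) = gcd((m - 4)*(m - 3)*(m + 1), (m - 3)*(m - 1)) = m - 3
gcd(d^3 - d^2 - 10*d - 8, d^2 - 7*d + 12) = d - 4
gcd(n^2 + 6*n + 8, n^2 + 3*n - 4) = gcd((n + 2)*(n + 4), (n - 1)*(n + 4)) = n + 4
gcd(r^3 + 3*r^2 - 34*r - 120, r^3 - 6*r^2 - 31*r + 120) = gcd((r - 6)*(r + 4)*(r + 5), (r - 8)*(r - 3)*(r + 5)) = r + 5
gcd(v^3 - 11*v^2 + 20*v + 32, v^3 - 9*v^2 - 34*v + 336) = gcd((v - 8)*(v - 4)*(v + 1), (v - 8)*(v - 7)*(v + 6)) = v - 8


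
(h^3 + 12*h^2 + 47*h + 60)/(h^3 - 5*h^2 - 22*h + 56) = (h^2 + 8*h + 15)/(h^2 - 9*h + 14)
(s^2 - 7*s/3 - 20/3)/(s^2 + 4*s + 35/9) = 3*(s - 4)/(3*s + 7)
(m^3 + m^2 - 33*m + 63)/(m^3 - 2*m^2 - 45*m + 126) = (m - 3)/(m - 6)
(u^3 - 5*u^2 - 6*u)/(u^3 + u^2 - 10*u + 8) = u*(u^2 - 5*u - 6)/(u^3 + u^2 - 10*u + 8)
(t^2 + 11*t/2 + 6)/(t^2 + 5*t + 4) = (t + 3/2)/(t + 1)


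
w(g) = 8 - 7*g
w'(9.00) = -7.00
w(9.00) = -55.00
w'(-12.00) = -7.00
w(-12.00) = 92.00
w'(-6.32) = -7.00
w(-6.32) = 52.24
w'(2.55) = -7.00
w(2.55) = -9.85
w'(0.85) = -7.00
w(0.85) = 2.05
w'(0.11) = -7.00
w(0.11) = 7.23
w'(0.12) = -7.00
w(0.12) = 7.16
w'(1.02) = -7.00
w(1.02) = 0.86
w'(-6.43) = -7.00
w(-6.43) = 53.01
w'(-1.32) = -7.00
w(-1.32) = 17.24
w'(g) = -7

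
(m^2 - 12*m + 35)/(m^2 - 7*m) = (m - 5)/m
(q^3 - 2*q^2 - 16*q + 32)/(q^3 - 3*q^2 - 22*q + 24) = (q^2 - 6*q + 8)/(q^2 - 7*q + 6)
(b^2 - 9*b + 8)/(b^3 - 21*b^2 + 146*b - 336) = (b - 1)/(b^2 - 13*b + 42)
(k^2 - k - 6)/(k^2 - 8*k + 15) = (k + 2)/(k - 5)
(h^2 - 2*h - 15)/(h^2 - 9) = (h - 5)/(h - 3)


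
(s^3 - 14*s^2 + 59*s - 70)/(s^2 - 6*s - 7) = (s^2 - 7*s + 10)/(s + 1)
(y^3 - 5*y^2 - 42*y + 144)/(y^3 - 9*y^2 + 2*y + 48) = (y + 6)/(y + 2)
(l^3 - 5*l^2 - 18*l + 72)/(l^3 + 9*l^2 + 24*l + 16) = (l^2 - 9*l + 18)/(l^2 + 5*l + 4)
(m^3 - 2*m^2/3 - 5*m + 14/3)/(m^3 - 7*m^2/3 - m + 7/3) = (3*m^2 + m - 14)/(3*m^2 - 4*m - 7)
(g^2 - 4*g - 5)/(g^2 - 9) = (g^2 - 4*g - 5)/(g^2 - 9)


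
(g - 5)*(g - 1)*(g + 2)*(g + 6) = g^4 + 2*g^3 - 31*g^2 - 32*g + 60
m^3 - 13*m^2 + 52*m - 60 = (m - 6)*(m - 5)*(m - 2)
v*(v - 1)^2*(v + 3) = v^4 + v^3 - 5*v^2 + 3*v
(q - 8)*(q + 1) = q^2 - 7*q - 8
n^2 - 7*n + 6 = (n - 6)*(n - 1)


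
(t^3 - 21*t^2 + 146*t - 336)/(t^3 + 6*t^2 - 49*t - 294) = (t^2 - 14*t + 48)/(t^2 + 13*t + 42)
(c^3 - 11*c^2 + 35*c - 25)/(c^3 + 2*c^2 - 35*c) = (c^2 - 6*c + 5)/(c*(c + 7))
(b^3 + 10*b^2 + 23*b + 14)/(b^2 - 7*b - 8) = (b^2 + 9*b + 14)/(b - 8)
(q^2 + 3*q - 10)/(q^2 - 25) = (q - 2)/(q - 5)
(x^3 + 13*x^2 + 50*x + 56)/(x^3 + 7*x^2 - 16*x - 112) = (x + 2)/(x - 4)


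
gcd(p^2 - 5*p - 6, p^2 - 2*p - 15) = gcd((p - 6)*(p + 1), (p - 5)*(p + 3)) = 1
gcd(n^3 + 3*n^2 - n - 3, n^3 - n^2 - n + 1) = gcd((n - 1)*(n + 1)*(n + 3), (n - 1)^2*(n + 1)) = n^2 - 1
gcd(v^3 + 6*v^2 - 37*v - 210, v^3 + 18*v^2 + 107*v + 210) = v^2 + 12*v + 35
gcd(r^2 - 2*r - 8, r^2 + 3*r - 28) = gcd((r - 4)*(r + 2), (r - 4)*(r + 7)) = r - 4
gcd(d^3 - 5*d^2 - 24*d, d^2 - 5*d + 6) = 1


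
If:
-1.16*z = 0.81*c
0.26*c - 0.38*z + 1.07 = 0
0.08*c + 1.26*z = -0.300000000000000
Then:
No Solution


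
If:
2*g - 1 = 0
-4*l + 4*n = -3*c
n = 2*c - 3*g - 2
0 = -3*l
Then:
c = 14/11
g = 1/2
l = 0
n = -21/22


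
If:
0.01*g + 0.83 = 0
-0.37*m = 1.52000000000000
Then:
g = -83.00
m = -4.11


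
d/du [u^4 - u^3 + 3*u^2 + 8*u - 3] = 4*u^3 - 3*u^2 + 6*u + 8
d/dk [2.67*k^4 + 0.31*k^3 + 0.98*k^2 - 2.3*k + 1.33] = 10.68*k^3 + 0.93*k^2 + 1.96*k - 2.3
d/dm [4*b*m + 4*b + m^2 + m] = 4*b + 2*m + 1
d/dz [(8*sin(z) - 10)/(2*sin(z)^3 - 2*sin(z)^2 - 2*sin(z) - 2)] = (-8*sin(z)^3 + 19*sin(z)^2 - 10*sin(z) - 9)*cos(z)/(-sin(z)*cos(z)^2 + cos(z)^2 - 2)^2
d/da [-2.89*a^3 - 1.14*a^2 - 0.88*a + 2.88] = -8.67*a^2 - 2.28*a - 0.88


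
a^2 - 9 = (a - 3)*(a + 3)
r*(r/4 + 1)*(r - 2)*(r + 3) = r^4/4 + 5*r^3/4 - r^2/2 - 6*r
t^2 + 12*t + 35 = (t + 5)*(t + 7)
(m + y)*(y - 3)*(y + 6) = m*y^2 + 3*m*y - 18*m + y^3 + 3*y^2 - 18*y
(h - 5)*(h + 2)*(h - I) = h^3 - 3*h^2 - I*h^2 - 10*h + 3*I*h + 10*I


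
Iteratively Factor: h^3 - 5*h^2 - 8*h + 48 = (h - 4)*(h^2 - h - 12) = (h - 4)*(h + 3)*(h - 4)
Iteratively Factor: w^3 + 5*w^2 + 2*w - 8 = (w - 1)*(w^2 + 6*w + 8) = (w - 1)*(w + 4)*(w + 2)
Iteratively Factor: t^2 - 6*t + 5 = (t - 5)*(t - 1)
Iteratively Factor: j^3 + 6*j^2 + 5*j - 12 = (j + 3)*(j^2 + 3*j - 4) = (j + 3)*(j + 4)*(j - 1)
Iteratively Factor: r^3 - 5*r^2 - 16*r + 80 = (r - 4)*(r^2 - r - 20) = (r - 5)*(r - 4)*(r + 4)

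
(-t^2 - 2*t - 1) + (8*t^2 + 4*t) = 7*t^2 + 2*t - 1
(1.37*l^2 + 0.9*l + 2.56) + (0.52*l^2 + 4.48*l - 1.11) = 1.89*l^2 + 5.38*l + 1.45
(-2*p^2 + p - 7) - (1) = -2*p^2 + p - 8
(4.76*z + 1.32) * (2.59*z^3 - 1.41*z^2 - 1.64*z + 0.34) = 12.3284*z^4 - 3.2928*z^3 - 9.6676*z^2 - 0.5464*z + 0.4488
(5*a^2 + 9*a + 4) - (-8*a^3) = 8*a^3 + 5*a^2 + 9*a + 4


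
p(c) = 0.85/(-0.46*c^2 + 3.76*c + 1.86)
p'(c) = 0.85*(0.92*c - 3.76)/(-0.46*c^2 + 3.76*c + 1.86)^2 = (0.782*c - 3.196)/(-0.46*c^2 + 3.76*c + 1.86)^2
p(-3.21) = -0.06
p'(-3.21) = -0.03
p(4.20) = 0.09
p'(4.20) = 0.00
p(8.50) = 1.45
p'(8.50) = 10.08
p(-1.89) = -0.12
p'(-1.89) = -0.10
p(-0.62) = -1.31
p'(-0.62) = -8.77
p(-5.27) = -0.03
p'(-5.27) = -0.01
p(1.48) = 0.13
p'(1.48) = -0.05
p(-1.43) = -0.19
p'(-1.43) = -0.22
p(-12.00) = -0.01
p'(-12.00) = -0.00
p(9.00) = -0.54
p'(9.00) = 1.58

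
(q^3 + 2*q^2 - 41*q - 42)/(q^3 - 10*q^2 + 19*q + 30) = (q + 7)/(q - 5)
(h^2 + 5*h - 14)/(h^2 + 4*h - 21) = (h - 2)/(h - 3)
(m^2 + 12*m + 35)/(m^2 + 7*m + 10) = (m + 7)/(m + 2)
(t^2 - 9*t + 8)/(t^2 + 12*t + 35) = (t^2 - 9*t + 8)/(t^2 + 12*t + 35)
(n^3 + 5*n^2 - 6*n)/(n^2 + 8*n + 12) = n*(n - 1)/(n + 2)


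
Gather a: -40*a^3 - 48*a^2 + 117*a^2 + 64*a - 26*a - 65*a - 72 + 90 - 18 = -40*a^3 + 69*a^2 - 27*a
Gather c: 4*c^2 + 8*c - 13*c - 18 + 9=4*c^2 - 5*c - 9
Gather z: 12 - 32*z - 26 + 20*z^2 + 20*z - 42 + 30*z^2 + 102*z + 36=50*z^2 + 90*z - 20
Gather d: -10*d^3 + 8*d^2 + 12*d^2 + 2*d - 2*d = -10*d^3 + 20*d^2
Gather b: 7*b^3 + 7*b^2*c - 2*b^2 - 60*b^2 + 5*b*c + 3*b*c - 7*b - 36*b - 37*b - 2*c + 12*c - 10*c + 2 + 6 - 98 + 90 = 7*b^3 + b^2*(7*c - 62) + b*(8*c - 80)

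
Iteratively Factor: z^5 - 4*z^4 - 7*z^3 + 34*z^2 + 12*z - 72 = (z - 2)*(z^4 - 2*z^3 - 11*z^2 + 12*z + 36) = (z - 3)*(z - 2)*(z^3 + z^2 - 8*z - 12) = (z - 3)^2*(z - 2)*(z^2 + 4*z + 4) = (z - 3)^2*(z - 2)*(z + 2)*(z + 2)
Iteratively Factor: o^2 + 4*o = (o + 4)*(o)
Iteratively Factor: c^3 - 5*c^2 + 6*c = (c - 3)*(c^2 - 2*c) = c*(c - 3)*(c - 2)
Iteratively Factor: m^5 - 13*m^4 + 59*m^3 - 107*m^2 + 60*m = (m - 5)*(m^4 - 8*m^3 + 19*m^2 - 12*m) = (m - 5)*(m - 1)*(m^3 - 7*m^2 + 12*m) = m*(m - 5)*(m - 1)*(m^2 - 7*m + 12) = m*(m - 5)*(m - 4)*(m - 1)*(m - 3)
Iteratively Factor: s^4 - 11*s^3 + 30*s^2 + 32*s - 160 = (s + 2)*(s^3 - 13*s^2 + 56*s - 80) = (s - 4)*(s + 2)*(s^2 - 9*s + 20) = (s - 5)*(s - 4)*(s + 2)*(s - 4)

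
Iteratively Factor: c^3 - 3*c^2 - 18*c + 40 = (c - 5)*(c^2 + 2*c - 8) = (c - 5)*(c + 4)*(c - 2)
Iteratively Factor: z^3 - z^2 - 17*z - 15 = (z - 5)*(z^2 + 4*z + 3) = (z - 5)*(z + 1)*(z + 3)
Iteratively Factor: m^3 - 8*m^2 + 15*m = (m - 3)*(m^2 - 5*m) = m*(m - 3)*(m - 5)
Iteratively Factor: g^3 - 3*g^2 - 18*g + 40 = (g - 5)*(g^2 + 2*g - 8) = (g - 5)*(g + 4)*(g - 2)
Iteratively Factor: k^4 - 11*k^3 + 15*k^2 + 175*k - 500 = (k - 5)*(k^3 - 6*k^2 - 15*k + 100) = (k - 5)^2*(k^2 - k - 20) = (k - 5)^2*(k + 4)*(k - 5)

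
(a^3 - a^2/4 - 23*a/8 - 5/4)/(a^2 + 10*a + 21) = (8*a^3 - 2*a^2 - 23*a - 10)/(8*(a^2 + 10*a + 21))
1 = 1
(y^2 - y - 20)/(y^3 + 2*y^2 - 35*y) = (y + 4)/(y*(y + 7))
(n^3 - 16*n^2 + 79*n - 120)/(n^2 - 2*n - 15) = (n^2 - 11*n + 24)/(n + 3)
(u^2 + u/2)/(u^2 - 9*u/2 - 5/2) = u/(u - 5)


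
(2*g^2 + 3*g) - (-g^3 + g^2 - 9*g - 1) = g^3 + g^2 + 12*g + 1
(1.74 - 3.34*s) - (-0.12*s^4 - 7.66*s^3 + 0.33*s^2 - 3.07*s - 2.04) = 0.12*s^4 + 7.66*s^3 - 0.33*s^2 - 0.27*s + 3.78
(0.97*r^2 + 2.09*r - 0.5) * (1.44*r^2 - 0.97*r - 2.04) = 1.3968*r^4 + 2.0687*r^3 - 4.7261*r^2 - 3.7786*r + 1.02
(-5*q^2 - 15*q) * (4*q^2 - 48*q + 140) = -20*q^4 + 180*q^3 + 20*q^2 - 2100*q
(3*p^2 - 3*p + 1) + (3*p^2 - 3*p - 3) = 6*p^2 - 6*p - 2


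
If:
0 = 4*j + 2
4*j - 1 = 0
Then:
No Solution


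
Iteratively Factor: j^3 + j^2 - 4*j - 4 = (j - 2)*(j^2 + 3*j + 2) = (j - 2)*(j + 2)*(j + 1)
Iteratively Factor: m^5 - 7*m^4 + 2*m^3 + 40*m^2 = (m - 4)*(m^4 - 3*m^3 - 10*m^2) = m*(m - 4)*(m^3 - 3*m^2 - 10*m) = m^2*(m - 4)*(m^2 - 3*m - 10) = m^2*(m - 4)*(m + 2)*(m - 5)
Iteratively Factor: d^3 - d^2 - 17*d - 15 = (d + 3)*(d^2 - 4*d - 5) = (d + 1)*(d + 3)*(d - 5)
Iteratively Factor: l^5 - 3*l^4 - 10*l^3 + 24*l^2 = (l + 3)*(l^4 - 6*l^3 + 8*l^2) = l*(l + 3)*(l^3 - 6*l^2 + 8*l) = l^2*(l + 3)*(l^2 - 6*l + 8) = l^2*(l - 4)*(l + 3)*(l - 2)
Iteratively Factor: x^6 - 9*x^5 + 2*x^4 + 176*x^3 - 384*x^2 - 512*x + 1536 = (x + 2)*(x^5 - 11*x^4 + 24*x^3 + 128*x^2 - 640*x + 768) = (x - 4)*(x + 2)*(x^4 - 7*x^3 - 4*x^2 + 112*x - 192) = (x - 4)*(x - 3)*(x + 2)*(x^3 - 4*x^2 - 16*x + 64) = (x - 4)*(x - 3)*(x + 2)*(x + 4)*(x^2 - 8*x + 16) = (x - 4)^2*(x - 3)*(x + 2)*(x + 4)*(x - 4)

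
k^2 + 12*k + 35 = (k + 5)*(k + 7)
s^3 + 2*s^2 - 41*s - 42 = (s - 6)*(s + 1)*(s + 7)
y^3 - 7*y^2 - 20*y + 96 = (y - 8)*(y - 3)*(y + 4)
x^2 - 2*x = x*(x - 2)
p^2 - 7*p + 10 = (p - 5)*(p - 2)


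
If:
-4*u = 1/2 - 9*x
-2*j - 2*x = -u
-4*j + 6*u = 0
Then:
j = -3/52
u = -1/26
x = 1/26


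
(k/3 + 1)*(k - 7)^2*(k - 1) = k^4/3 - 4*k^3 + 6*k^2 + 140*k/3 - 49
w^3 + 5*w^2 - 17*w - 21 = (w - 3)*(w + 1)*(w + 7)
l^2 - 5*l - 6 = (l - 6)*(l + 1)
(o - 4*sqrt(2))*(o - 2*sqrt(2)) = o^2 - 6*sqrt(2)*o + 16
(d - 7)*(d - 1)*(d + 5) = d^3 - 3*d^2 - 33*d + 35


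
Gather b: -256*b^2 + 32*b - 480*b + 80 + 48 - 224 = -256*b^2 - 448*b - 96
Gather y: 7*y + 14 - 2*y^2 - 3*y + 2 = -2*y^2 + 4*y + 16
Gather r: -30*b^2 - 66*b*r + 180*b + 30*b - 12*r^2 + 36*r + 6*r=-30*b^2 + 210*b - 12*r^2 + r*(42 - 66*b)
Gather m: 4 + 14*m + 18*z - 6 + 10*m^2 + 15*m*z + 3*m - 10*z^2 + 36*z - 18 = 10*m^2 + m*(15*z + 17) - 10*z^2 + 54*z - 20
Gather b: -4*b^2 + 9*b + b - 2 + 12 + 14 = -4*b^2 + 10*b + 24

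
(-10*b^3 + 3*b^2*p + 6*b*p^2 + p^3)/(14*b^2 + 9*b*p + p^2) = (-5*b^2 + 4*b*p + p^2)/(7*b + p)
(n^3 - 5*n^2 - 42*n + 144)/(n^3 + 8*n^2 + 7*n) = (n^3 - 5*n^2 - 42*n + 144)/(n*(n^2 + 8*n + 7))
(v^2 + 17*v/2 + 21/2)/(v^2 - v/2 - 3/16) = 8*(2*v^2 + 17*v + 21)/(16*v^2 - 8*v - 3)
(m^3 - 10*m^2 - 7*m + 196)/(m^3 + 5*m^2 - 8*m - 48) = (m^2 - 14*m + 49)/(m^2 + m - 12)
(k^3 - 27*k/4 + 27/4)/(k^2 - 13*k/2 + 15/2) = (2*k^2 + 3*k - 9)/(2*(k - 5))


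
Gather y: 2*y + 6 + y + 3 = 3*y + 9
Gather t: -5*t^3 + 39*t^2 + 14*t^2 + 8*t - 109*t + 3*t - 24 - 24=-5*t^3 + 53*t^2 - 98*t - 48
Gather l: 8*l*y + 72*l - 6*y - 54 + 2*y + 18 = l*(8*y + 72) - 4*y - 36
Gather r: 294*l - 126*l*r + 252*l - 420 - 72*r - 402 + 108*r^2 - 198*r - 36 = 546*l + 108*r^2 + r*(-126*l - 270) - 858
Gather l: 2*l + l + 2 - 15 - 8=3*l - 21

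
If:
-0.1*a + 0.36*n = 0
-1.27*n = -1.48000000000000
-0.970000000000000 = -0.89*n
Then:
No Solution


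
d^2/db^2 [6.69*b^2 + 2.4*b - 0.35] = 13.3800000000000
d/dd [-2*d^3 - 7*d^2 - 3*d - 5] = -6*d^2 - 14*d - 3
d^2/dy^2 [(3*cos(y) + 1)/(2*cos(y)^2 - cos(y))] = (-22*sin(y)^4/cos(y)^3 + 12*sin(y)^2 + 18 - 21/cos(y) - 12/cos(y)^2 + 24/cos(y)^3)/(2*cos(y) - 1)^3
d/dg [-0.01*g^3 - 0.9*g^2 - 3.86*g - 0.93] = -0.03*g^2 - 1.8*g - 3.86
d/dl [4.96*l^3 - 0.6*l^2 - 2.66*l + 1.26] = 14.88*l^2 - 1.2*l - 2.66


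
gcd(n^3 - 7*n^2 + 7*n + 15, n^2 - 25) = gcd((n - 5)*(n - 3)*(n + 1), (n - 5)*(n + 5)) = n - 5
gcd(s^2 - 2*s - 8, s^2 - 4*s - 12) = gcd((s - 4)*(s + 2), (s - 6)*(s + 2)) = s + 2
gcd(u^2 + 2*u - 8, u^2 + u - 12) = u + 4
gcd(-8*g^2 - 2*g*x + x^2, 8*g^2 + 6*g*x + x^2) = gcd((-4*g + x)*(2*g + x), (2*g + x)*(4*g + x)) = 2*g + x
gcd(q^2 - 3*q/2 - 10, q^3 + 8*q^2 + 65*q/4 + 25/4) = q + 5/2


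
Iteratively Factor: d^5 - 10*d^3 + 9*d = (d)*(d^4 - 10*d^2 + 9) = d*(d - 1)*(d^3 + d^2 - 9*d - 9) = d*(d - 3)*(d - 1)*(d^2 + 4*d + 3) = d*(d - 3)*(d - 1)*(d + 1)*(d + 3)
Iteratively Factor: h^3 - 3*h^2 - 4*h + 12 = (h - 3)*(h^2 - 4) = (h - 3)*(h + 2)*(h - 2)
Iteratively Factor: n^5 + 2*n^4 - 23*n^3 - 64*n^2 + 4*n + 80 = (n - 1)*(n^4 + 3*n^3 - 20*n^2 - 84*n - 80) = (n - 1)*(n + 2)*(n^3 + n^2 - 22*n - 40) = (n - 1)*(n + 2)*(n + 4)*(n^2 - 3*n - 10) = (n - 5)*(n - 1)*(n + 2)*(n + 4)*(n + 2)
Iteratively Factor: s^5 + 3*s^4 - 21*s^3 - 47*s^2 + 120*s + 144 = (s + 4)*(s^4 - s^3 - 17*s^2 + 21*s + 36) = (s - 3)*(s + 4)*(s^3 + 2*s^2 - 11*s - 12) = (s - 3)*(s + 1)*(s + 4)*(s^2 + s - 12) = (s - 3)^2*(s + 1)*(s + 4)*(s + 4)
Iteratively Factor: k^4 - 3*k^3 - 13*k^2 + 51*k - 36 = (k - 3)*(k^3 - 13*k + 12) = (k - 3)*(k - 1)*(k^2 + k - 12) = (k - 3)*(k - 1)*(k + 4)*(k - 3)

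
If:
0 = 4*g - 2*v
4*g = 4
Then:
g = 1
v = 2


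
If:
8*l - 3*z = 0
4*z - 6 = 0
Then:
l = 9/16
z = 3/2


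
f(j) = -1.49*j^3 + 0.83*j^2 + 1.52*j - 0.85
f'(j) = -4.47*j^2 + 1.66*j + 1.52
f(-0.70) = -1.00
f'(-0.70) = -1.83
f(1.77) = -3.82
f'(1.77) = -9.55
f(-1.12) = 0.58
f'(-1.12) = -5.95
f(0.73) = 0.12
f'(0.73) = 0.35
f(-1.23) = 1.31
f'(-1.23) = -7.28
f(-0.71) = -0.98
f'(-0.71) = -1.91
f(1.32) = -0.82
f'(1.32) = -4.08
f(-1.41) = 2.83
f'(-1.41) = -9.71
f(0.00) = -0.85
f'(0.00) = 1.52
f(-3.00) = 42.29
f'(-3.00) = -43.69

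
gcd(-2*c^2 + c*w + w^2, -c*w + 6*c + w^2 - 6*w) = -c + w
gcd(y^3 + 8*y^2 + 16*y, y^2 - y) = y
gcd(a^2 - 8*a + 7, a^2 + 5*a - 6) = a - 1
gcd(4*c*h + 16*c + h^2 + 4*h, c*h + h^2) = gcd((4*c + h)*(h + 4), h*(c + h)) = 1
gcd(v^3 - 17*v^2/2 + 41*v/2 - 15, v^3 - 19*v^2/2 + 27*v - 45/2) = v^2 - 13*v/2 + 15/2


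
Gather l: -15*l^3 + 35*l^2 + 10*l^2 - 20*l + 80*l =-15*l^3 + 45*l^2 + 60*l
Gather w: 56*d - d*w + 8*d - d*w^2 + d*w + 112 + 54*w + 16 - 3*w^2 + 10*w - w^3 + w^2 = 64*d - w^3 + w^2*(-d - 2) + 64*w + 128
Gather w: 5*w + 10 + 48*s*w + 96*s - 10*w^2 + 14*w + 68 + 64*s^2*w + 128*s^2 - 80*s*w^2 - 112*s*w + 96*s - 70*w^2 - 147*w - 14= 128*s^2 + 192*s + w^2*(-80*s - 80) + w*(64*s^2 - 64*s - 128) + 64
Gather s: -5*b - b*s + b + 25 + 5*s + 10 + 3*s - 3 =-4*b + s*(8 - b) + 32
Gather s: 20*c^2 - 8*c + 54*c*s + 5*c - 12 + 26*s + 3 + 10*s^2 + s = 20*c^2 - 3*c + 10*s^2 + s*(54*c + 27) - 9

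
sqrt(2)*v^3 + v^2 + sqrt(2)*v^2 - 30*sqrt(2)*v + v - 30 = (v - 5)*(v + 6)*(sqrt(2)*v + 1)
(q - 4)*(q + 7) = q^2 + 3*q - 28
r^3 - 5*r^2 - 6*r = r*(r - 6)*(r + 1)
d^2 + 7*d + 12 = (d + 3)*(d + 4)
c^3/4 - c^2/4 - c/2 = c*(c/4 + 1/4)*(c - 2)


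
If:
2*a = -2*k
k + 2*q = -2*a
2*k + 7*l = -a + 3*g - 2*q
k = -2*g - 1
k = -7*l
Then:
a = 3/5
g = -1/5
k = -3/5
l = 3/35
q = -3/10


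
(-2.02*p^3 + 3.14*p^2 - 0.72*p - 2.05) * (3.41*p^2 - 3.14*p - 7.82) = -6.8882*p^5 + 17.0502*p^4 + 3.4816*p^3 - 29.2845*p^2 + 12.0674*p + 16.031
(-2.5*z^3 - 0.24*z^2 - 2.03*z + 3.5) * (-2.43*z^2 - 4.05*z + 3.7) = 6.075*z^5 + 10.7082*z^4 - 3.3451*z^3 - 1.1715*z^2 - 21.686*z + 12.95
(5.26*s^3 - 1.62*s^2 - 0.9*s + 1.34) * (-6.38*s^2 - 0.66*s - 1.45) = -33.5588*s^5 + 6.864*s^4 - 0.815799999999999*s^3 - 5.6062*s^2 + 0.4206*s - 1.943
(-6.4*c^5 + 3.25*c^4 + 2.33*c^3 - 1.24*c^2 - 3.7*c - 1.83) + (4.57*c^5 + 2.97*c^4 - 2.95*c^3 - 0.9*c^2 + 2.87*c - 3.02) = -1.83*c^5 + 6.22*c^4 - 0.62*c^3 - 2.14*c^2 - 0.83*c - 4.85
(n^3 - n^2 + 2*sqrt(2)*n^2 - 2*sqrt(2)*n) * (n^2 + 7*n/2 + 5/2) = n^5 + 5*n^4/2 + 2*sqrt(2)*n^4 - n^3 + 5*sqrt(2)*n^3 - 2*sqrt(2)*n^2 - 5*n^2/2 - 5*sqrt(2)*n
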